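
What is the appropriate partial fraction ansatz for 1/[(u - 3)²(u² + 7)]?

Repeated linear + quadratic: P/(u - 3) + Q/(u - 3)² + (Ru + S)/(u² + 7)


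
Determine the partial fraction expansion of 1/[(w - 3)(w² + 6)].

Cover-up at w = 3: P = 1/(3² + 6) = 1/15. Then Q = -P = -1/15, R = -P·(0 + 3) = -1/5
Result: (1/15)/(w - 3) - ((1/15)w + 1/5)/(w² + 6)


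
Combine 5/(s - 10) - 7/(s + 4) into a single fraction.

Common denominator (s - 10)(s + 4). Numerator: 5(s + 4) - 7(s - 10) = (5s + 20) - (7s - 70) = -2s + 90
Result: (-2s + 90)/[(s - 10)(s + 4)]


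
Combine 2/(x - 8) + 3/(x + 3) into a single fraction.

Common denominator (x - 8)(x + 3). Numerator: 2(x + 3) + 3(x - 8) = (2x + 6) + (3x - 24) = 5x - 18
Result: (5x - 18)/[(x - 8)(x + 3)]


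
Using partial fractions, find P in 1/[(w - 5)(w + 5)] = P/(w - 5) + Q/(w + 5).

Cover-up at w = 5: P = 1/(5 + 5) = 1/10


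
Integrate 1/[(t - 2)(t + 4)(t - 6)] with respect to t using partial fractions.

Cover-up: α = -1/24, β = 1/60, γ = 1/40. Decomposition: (-1/24)/(t - 2) + (1/60)/(t + 4) + (1/40)/(t - 6). Integrate each term: (-1/24) ln|(t - 2)| + (1/60) ln|(t + 4)| + (1/40) ln|(t - 6)| + C


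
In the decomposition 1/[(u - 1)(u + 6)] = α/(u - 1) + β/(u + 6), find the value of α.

Cover-up at u = 1: α = 1/(1 + 6) = 1/7


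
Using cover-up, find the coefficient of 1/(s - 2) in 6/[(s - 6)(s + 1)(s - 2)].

Cover (s - 2), set s=2: 6/[(2 - 6)(2 + 1)] = -1/2


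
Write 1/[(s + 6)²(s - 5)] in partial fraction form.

Cover-up at s=5: R = 1/(5 + 6)² = 1/121. Cover-up at s=-6: Q = 1/(-6 - 5) = -1/11. Comparing s² coeff: P = -R = -1/121
Result: (-1/121)/(s + 6) - (1/11)/(s + 6)² + (1/121)/(s - 5)


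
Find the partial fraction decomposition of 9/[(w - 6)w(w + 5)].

Using cover-up method: α = 3/22, β = -3/10, γ = 9/55
Result: (3/22)/(w - 6) - (3/10)/w + (9/55)/(w + 5)


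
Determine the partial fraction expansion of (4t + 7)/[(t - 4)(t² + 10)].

At t=4: P = (4·4 + 7)/(4² + 10) = 23/26. Q = -P = -23/26, R = 4 - 4·P = 6/13
Result: (23/26)/(t - 4) - ((23/26)t - 6/13)/(t² + 10)


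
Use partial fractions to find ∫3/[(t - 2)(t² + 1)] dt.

Cover-up at t=2: α = 3/(2²+1) = 3/5. Coeff matching: β = -3/5, γ = -6/5. Decomposition: (3/5)/(t - 2) - ((3/5)t + 6/5)/(t² + 1). Integrate: linear → ln, quadratic → (1/2)ln + arctan: (3/5) ln|(t - 2)| - (3/10) ln(t² + 1) - (6/5) arctan(t) + C


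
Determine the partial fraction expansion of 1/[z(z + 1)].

1/z(z + 1) = A/z + B/(z + 1). A = 1/(0 + 1) = 1, B = 1/(-1 - 0) = -1
Result: 1/z - 1/(z + 1)


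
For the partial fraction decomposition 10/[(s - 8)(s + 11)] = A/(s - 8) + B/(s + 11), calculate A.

Cover-up at s = 8: A = 10/(8 + 11) = 10/19


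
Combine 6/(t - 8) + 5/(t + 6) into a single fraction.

Common denominator (t - 8)(t + 6). Numerator: 6(t + 6) + 5(t - 8) = (6t + 36) + (5t - 40) = 11t - 4
Result: (11t - 4)/[(t - 8)(t + 6)]


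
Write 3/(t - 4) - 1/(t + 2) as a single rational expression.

Common denominator (t - 4)(t + 2). Numerator: 3(t + 2) - 1(t - 4) = (3t + 6) - (t - 4) = 2t + 10
Result: (2t + 10)/[(t - 4)(t + 2)]


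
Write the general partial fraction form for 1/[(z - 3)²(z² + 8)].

Repeated linear + quadratic: A/(z - 3) + B/(z - 3)² + (Cz + D)/(z² + 8)


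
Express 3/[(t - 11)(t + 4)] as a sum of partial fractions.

3/(t - 11)(t + 4) = α/(t - 11) + β/(t + 4). α = 3/(11 + 4) = 1/5, β = 3/(-4 - 11) = -1/5
Result: (1/5)/(t - 11) - (1/5)/(t + 4)


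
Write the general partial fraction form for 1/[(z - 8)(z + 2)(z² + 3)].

Two linear + quadratic: A/(z - 8) + B/(z + 2) + (Cz + D)/(z² + 3)


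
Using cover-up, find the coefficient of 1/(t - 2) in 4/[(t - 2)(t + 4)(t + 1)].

Cover (t - 2), set t=2: 4/[(2 + 4)(2 + 1)] = 2/9


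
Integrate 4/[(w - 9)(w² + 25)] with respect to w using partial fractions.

Cover-up at w=9: α = 4/(9²+25) = 2/53. Coeff matching: β = -2/53, γ = -18/53. Decomposition: (2/53)/(w - 9) - ((2/53)w + 18/53)/(w² + 25). Integrate: linear → ln, quadratic → (1/2)ln + arctan: (2/53) ln|(w - 9)| - (1/53) ln(w² + 25) - (18/265) arctan(w/5) + C


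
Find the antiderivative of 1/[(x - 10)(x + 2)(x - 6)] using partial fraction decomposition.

Cover-up: P = 1/48, Q = 1/96, R = -1/32. Decomposition: (1/48)/(x - 10) + (1/96)/(x + 2) - (1/32)/(x - 6). Integrate each term: (1/48) ln|(x - 10)| + (1/96) ln|(x + 2)| - (1/32) ln|(x - 6)| + C


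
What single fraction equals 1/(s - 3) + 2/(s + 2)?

Common denominator (s - 3)(s + 2). Numerator: 1(s + 2) + 2(s - 3) = (s + 2) + (2s - 6) = 3s - 4
Result: (3s - 4)/[(s - 3)(s + 2)]


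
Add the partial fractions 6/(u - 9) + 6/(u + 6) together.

Common denominator (u - 9)(u + 6). Numerator: 6(u + 6) + 6(u - 9) = (6u + 36) + (6u - 54) = 12u - 18
Result: (12u - 18)/[(u - 9)(u + 6)]


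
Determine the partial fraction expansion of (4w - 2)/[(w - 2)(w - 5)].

At w=2: α = (4·2 - 2)/(2 - 5) = -2. At w=5: β = (4·5 - 2)/(5 - 2) = 6
Result: -2/(w - 2) + 6/(w - 5)


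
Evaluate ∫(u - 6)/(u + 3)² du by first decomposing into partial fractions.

Decompose: A = 1, B = 1·(-3) - 6 = -9, so (u - 6)/(u + 3)² = 1/(u + 3) - 9/(u + 3)². Integrate: ∫ A/(u + 3) du = ln|(u + 3)|; ∫ B/(u + 3)² du = 9/(u + 3). Sum: ln|(u + 3)| + 9/(u + 3) + C


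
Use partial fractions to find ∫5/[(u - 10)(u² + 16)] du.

Cover-up at u=10: A = 5/(10²+16) = 5/116. Coeff matching: B = -5/116, C = -25/58. Decomposition: (5/116)/(u - 10) - ((5/116)u + 25/58)/(u² + 16). Integrate: linear → ln, quadratic → (1/2)ln + arctan: (5/116) ln|(u - 10)| - (5/232) ln(u² + 16) - (25/232) arctan(u/4) + C


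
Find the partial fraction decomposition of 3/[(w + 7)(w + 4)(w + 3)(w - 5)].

Using Heaviside cover-up: (-1/48)/(w + 7) + (1/9)/(w + 4) - (3/32)/(w + 3) + (1/288)/(w - 5)


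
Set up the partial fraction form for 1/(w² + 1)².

Repeated quadratic factor: (Aw + B)/(w² + 1) + (Cw + D)/(w² + 1)²


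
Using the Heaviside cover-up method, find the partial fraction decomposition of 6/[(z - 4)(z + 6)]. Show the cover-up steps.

Cover (z - 4): set z=4, get P = 6/(4 + 6) = 3/5. Cover (z + 6): set z=-6, get Q = 6/(-6 - 4) = -3/5.
Result: (3/5)/(z - 4) - (3/5)/(z + 6)


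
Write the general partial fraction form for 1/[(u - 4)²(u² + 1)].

Repeated linear + quadratic: P/(u - 4) + Q/(u - 4)² + (Ru + S)/(u² + 1)


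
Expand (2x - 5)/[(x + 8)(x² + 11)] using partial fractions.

At x=-8: P = (2·(-8) - 5)/((-8)² + 11) = -7/25. Q = -P = 7/25, R = 2 - (-8)·P = -6/25
Result: (-7/25)/(x + 8) + ((7/25)x - 6/25)/(x² + 11)


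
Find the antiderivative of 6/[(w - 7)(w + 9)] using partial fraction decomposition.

Decompose: 6/[(w - 7)(w + 9)] = (3/8)/(w - 7) - (3/8)/(w + 9). Integrate each term: (3/8) ln|(w - 7)| - (3/8) ln|(w + 9)| + C


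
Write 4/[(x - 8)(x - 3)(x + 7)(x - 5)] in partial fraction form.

Using Heaviside cover-up: (4/225)/(x - 8) + (1/25)/(x - 3) - (1/450)/(x + 7) - (1/18)/(x - 5)


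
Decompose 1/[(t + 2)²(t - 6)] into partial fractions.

Cover-up at t=6: R = 1/(6 + 2)² = 1/64. Cover-up at t=-2: Q = 1/(-2 - 6) = -1/8. Comparing t² coeff: P = -R = -1/64
Result: (-1/64)/(t + 2) - (1/8)/(t + 2)² + (1/64)/(t - 6)


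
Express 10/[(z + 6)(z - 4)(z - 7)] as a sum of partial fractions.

Using cover-up method: P = 1/13, Q = -1/3, R = 10/39
Result: (1/13)/(z + 6) - (1/3)/(z - 4) + (10/39)/(z - 7)


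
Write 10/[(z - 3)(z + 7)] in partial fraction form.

10/(z - 3)(z + 7) = α/(z - 3) + β/(z + 7). α = 10/(3 + 7) = 1, β = 10/(-7 - 3) = -1
Result: 1/(z - 3) - 1/(z + 7)


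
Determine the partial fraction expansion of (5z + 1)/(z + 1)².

(5z + 1) = P(z + 1) + Q. At z = -1: Q = 5·(-1) + 1 = -4. Coeff of z: P = 5
Result: 5/(z + 1) - 4/(z + 1)²


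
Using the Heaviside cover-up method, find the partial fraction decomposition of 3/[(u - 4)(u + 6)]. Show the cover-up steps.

Cover (u - 4): set u=4, get α = 3/(4 + 6) = 3/10. Cover (u + 6): set u=-6, get β = 3/(-6 - 4) = -3/10.
Result: (3/10)/(u - 4) - (3/10)/(u + 6)


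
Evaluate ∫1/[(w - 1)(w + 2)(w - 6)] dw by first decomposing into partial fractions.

Cover-up: α = -1/15, β = 1/24, γ = 1/40. Decomposition: (-1/15)/(w - 1) + (1/24)/(w + 2) + (1/40)/(w - 6). Integrate each term: (-1/15) ln|(w - 1)| + (1/24) ln|(w + 2)| + (1/40) ln|(w - 6)| + C


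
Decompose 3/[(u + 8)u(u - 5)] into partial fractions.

Using cover-up method: A = 3/104, B = -3/40, C = 3/65
Result: (3/104)/(u + 8) - (3/40)/u + (3/65)/(u - 5)


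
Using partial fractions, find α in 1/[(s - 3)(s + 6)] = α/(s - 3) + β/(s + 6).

Cover-up at s = 3: α = 1/(3 + 6) = 1/9


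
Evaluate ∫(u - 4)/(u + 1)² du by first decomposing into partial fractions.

Decompose: A = 1, B = 1·(-1) - 4 = -5, so (u - 4)/(u + 1)² = 1/(u + 1) - 5/(u + 1)². Integrate: ∫ A/(u + 1) du = ln|(u + 1)|; ∫ B/(u + 1)² du = 5/(u + 1). Sum: ln|(u + 1)| + 5/(u + 1) + C


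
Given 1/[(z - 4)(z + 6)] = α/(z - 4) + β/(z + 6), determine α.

Cover-up at z = 4: α = 1/(4 + 6) = 1/10


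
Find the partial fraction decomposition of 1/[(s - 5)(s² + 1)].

Cover-up at s = 5: P = 1/(5² + 1) = 1/26. Then Q = -P = -1/26, R = -P·(0 + 5) = -5/26
Result: (1/26)/(s - 5) - ((1/26)s + 5/26)/(s² + 1)


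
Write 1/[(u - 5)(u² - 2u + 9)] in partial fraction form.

Cover-up at u = 5: P = 1/(5² - 2·5 + 9) = 1/24. Then Q = -P = -1/24, R = -P·(-2 + 5) = -1/8
Result: (1/24)/(u - 5) - ((1/24)u + 1/8)/(u² - 2u + 9)


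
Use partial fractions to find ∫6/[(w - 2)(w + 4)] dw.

Decompose: 6/[(w - 2)(w + 4)] = 1/(w - 2) - 1/(w + 4). Integrate each term: ln|(w - 2)| - ln|(w + 4)| + C


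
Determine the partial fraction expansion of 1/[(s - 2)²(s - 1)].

Cover-up at s=1: C = 1/(1 - 2)² = 1. Cover-up at s=2: B = 1/(2 - 1) = 1. Comparing s² coeff: A = -C = -1
Result: -1/(s - 2) + 1/(s - 2)² + 1/(s - 1)


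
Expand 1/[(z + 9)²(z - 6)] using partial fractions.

Cover-up at z=6: C = 1/(6 + 9)² = 1/225. Cover-up at z=-9: B = 1/(-9 - 6) = -1/15. Comparing z² coeff: A = -C = -1/225
Result: (-1/225)/(z + 9) - (1/15)/(z + 9)² + (1/225)/(z - 6)


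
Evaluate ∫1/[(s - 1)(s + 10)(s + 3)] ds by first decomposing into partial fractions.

Cover-up: A = 1/44, B = 1/77, C = -1/28. Decomposition: (1/44)/(s - 1) + (1/77)/(s + 10) - (1/28)/(s + 3). Integrate each term: (1/44) ln|(s - 1)| + (1/77) ln|(s + 10)| - (1/28) ln|(s + 3)| + C


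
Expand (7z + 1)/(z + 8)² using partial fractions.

(7z + 1) = P(z + 8) + Q. At z = -8: Q = 7·(-8) + 1 = -55. Coeff of z: P = 7
Result: 7/(z + 8) - 55/(z + 8)²


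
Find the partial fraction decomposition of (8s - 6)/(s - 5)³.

(8s - 6) = A(s - 5)² + B(s - 5) + C. At s = 5: C = 8·5 - 6 = 34. Coefficients: A = 0, B = 8
Result: 8/(s - 5)² + 34/(s - 5)³


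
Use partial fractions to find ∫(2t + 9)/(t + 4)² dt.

Decompose: A = 2, B = 2·(-4) + 9 = 1, so (2t + 9)/(t + 4)² = 2/(t + 4) + 1/(t + 4)². Integrate: ∫ A/(t + 4) dt = 2 ln|(t + 4)|; ∫ B/(t + 4)² dt = -1/(t + 4). Sum: 2 ln|(t + 4)| - 1/(t + 4) + C


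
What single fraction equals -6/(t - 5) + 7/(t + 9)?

Common denominator (t - 5)(t + 9). Numerator: -6(t + 9) + 7(t - 5) = (-6t - 54) + (7t - 35) = t - 89
Result: (t - 89)/[(t - 5)(t + 9)]


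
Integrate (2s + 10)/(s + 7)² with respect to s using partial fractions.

Decompose: P = 2, Q = 2·(-7) + 10 = -4, so (2s + 10)/(s + 7)² = 2/(s + 7) - 4/(s + 7)². Integrate: ∫ P/(s + 7) ds = 2 ln|(s + 7)|; ∫ Q/(s + 7)² ds = 4/(s + 7). Sum: 2 ln|(s + 7)| + 4/(s + 7) + C


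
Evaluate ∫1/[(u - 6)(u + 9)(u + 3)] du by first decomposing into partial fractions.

Cover-up: α = 1/135, β = 1/90, γ = -1/54. Decomposition: (1/135)/(u - 6) + (1/90)/(u + 9) - (1/54)/(u + 3). Integrate each term: (1/135) ln|(u - 6)| + (1/90) ln|(u + 9)| - (1/54) ln|(u + 3)| + C


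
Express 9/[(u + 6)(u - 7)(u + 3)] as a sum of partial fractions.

Using cover-up method: α = 3/13, β = 9/130, γ = -3/10
Result: (3/13)/(u + 6) + (9/130)/(u - 7) - (3/10)/(u + 3)


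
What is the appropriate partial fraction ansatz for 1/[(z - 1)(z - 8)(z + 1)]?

Three distinct linear factors: α/(z - 1) + β/(z - 8) + γ/(z + 1)


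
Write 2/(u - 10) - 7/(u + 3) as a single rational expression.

Common denominator (u - 10)(u + 3). Numerator: 2(u + 3) - 7(u - 10) = (2u + 6) - (7u - 70) = -5u + 76
Result: (-5u + 76)/[(u - 10)(u + 3)]


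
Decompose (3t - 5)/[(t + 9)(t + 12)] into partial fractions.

At t=-9: α = (3·(-9) - 5)/(-9 + 12) = -32/3. At t=-12: β = (3·(-12) - 5)/(-12 + 9) = 41/3
Result: (-32/3)/(t + 9) + (41/3)/(t + 12)


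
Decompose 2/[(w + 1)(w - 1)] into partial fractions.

2/(w + 1)(w - 1) = P/(w + 1) + Q/(w - 1). P = 2/(-1 - 1) = -1, Q = 2/(1 + 1) = 1
Result: -1/(w + 1) + 1/(w - 1)


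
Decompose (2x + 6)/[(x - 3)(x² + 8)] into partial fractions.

At x=3: A = (2·3 + 6)/(3² + 8) = 12/17. B = -A = -12/17, C = 2 - 3·A = -2/17
Result: (12/17)/(x - 3) - ((12/17)x + 2/17)/(x² + 8)


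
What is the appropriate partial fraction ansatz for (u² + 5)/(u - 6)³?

Repeated linear factor (power 3): P/(u - 6) + Q/(u - 6)² + R/(u - 6)³


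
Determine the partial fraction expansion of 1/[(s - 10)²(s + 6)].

Cover-up at s=-6: R = 1/(-6 - 10)² = 1/256. Cover-up at s=10: Q = 1/(10 + 6) = 1/16. Comparing s² coeff: P = -R = -1/256
Result: (-1/256)/(s - 10) + (1/16)/(s - 10)² + (1/256)/(s + 6)


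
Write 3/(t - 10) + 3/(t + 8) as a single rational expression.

Common denominator (t - 10)(t + 8). Numerator: 3(t + 8) + 3(t - 10) = (3t + 24) + (3t - 30) = 6t - 6
Result: (6t - 6)/[(t - 10)(t + 8)]


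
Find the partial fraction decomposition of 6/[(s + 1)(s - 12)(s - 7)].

Using cover-up method: P = 3/52, Q = 6/65, R = -3/20
Result: (3/52)/(s + 1) + (6/65)/(s - 12) - (3/20)/(s - 7)


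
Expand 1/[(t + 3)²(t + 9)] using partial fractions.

Cover-up at t=-9: R = 1/(-9 + 3)² = 1/36. Cover-up at t=-3: Q = 1/(-3 + 9) = 1/6. Comparing t² coeff: P = -R = -1/36
Result: (-1/36)/(t + 3) + (1/6)/(t + 3)² + (1/36)/(t + 9)


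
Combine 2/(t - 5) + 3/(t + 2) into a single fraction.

Common denominator (t - 5)(t + 2). Numerator: 2(t + 2) + 3(t - 5) = (2t + 4) + (3t - 15) = 5t - 11
Result: (5t - 11)/[(t - 5)(t + 2)]


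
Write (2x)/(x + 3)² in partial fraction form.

(2x) = P(x + 3) + Q. At x = -3: Q = 2·(-3) + 0 = -6. Coeff of x: P = 2
Result: 2/(x + 3) - 6/(x + 3)²


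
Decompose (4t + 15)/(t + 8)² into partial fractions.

(4t + 15) = A(t + 8) + B. At t = -8: B = 4·(-8) + 15 = -17. Coeff of t: A = 4
Result: 4/(t + 8) - 17/(t + 8)²


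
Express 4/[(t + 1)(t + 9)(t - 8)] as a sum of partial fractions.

Using cover-up method: P = -1/18, Q = 1/34, R = 4/153
Result: (-1/18)/(t + 1) + (1/34)/(t + 9) + (4/153)/(t - 8)


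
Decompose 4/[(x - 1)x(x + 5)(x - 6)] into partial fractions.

Using Heaviside cover-up: (-2/15)/(x - 1) + (2/15)/x - (2/165)/(x + 5) + (2/165)/(x - 6)


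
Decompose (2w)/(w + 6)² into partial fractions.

(2w) = A(w + 6) + B. At w = -6: B = 2·(-6) + 0 = -12. Coeff of w: A = 2
Result: 2/(w + 6) - 12/(w + 6)²


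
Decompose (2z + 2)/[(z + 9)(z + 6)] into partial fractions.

At z=-9: P = (2·(-9) + 2)/(-9 + 6) = 16/3. At z=-6: Q = (2·(-6) + 2)/(-6 + 9) = -10/3
Result: (16/3)/(z + 9) - (10/3)/(z + 6)


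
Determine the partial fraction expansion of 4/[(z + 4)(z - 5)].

4/(z + 4)(z - 5) = A/(z + 4) + B/(z - 5). A = 4/(-4 - 5) = -4/9, B = 4/(5 + 4) = 4/9
Result: (-4/9)/(z + 4) + (4/9)/(z - 5)


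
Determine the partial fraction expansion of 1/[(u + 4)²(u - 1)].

Cover-up at u=1: γ = 1/(1 + 4)² = 1/25. Cover-up at u=-4: β = 1/(-4 - 1) = -1/5. Comparing u² coeff: α = -γ = -1/25
Result: (-1/25)/(u + 4) - (1/5)/(u + 4)² + (1/25)/(u - 1)


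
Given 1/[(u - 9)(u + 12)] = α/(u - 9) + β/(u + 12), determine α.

Cover-up at u = 9: α = 1/(9 + 12) = 1/21


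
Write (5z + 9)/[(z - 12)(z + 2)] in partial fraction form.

At z=12: A = (5·12 + 9)/(12 + 2) = 69/14. At z=-2: B = (5·(-2) + 9)/(-2 - 12) = 1/14
Result: (69/14)/(z - 12) + (1/14)/(z + 2)


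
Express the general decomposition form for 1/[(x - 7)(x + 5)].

Distinct linear factors: A/(x - 7) + B/(x + 5)


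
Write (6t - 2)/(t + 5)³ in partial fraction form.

(6t - 2) = A(t + 5)² + B(t + 5) + C. At t = -5: C = 6·(-5) - 2 = -32. Coefficients: A = 0, B = 6
Result: 6/(t + 5)² - 32/(t + 5)³


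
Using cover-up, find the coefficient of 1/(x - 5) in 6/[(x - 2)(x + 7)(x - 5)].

Cover (x - 5), set x=5: 6/[(5 - 2)(5 + 7)] = 1/6


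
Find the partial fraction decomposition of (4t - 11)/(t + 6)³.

(4t - 11) = A(t + 6)² + B(t + 6) + C. At t = -6: C = 4·(-6) - 11 = -35. Coefficients: A = 0, B = 4
Result: 4/(t + 6)² - 35/(t + 6)³


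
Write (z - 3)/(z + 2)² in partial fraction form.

(z - 3) = α(z + 2) + β. At z = -2: β = 1·(-2) - 3 = -5. Coeff of z: α = 1
Result: 1/(z + 2) - 5/(z + 2)²


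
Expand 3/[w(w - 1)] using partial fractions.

3/w(w - 1) = P/w + Q/(w - 1). P = 3/(0 - 1) = -3, Q = 3/(1 - 0) = 3
Result: -3/w + 3/(w - 1)


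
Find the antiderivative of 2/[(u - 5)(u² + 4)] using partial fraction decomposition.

Cover-up at u=5: P = 2/(5²+4) = 2/29. Coeff matching: Q = -2/29, R = -10/29. Decomposition: (2/29)/(u - 5) - ((2/29)u + 10/29)/(u² + 4). Integrate: linear → ln, quadratic → (1/2)ln + arctan: (2/29) ln|(u - 5)| - (1/29) ln(u² + 4) - (5/29) arctan(u/2) + C


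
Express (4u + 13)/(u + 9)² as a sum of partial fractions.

(4u + 13) = α(u + 9) + β. At u = -9: β = 4·(-9) + 13 = -23. Coeff of u: α = 4
Result: 4/(u + 9) - 23/(u + 9)²


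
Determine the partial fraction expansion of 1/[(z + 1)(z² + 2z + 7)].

Cover-up at z = -1: α = 1/((-1)² + 2·(-1) + 7) = 1/6. Then β = -α = -1/6, γ = -α·(2 - 1) = -1/6
Result: (1/6)/(z + 1) - ((1/6)z + 1/6)/(z² + 2z + 7)


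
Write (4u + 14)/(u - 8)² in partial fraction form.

(4u + 14) = α(u - 8) + β. At u = 8: β = 4·8 + 14 = 46. Coeff of u: α = 4
Result: 4/(u - 8) + 46/(u - 8)²


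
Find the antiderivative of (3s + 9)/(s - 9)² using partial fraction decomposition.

Decompose: A = 3, B = 3·9 + 9 = 36, so (3s + 9)/(s - 9)² = 3/(s - 9) + 36/(s - 9)². Integrate: ∫ A/(s - 9) ds = 3 ln|(s - 9)|; ∫ B/(s - 9)² ds = -36/(s - 9). Sum: 3 ln|(s - 9)| - 36/(s - 9) + C


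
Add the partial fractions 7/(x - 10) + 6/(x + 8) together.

Common denominator (x - 10)(x + 8). Numerator: 7(x + 8) + 6(x - 10) = (7x + 56) + (6x - 60) = 13x - 4
Result: (13x - 4)/[(x - 10)(x + 8)]


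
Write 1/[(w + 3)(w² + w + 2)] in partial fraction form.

Cover-up at w = -3: α = 1/((-3)² + 1·(-3) + 2) = 1/8. Then β = -α = -1/8, γ = -α·(1 - 3) = 1/4
Result: (1/8)/(w + 3) - ((1/8)w - 1/4)/(w² + w + 2)


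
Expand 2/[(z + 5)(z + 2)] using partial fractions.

2/(z + 5)(z + 2) = P/(z + 5) + Q/(z + 2). P = 2/(-5 + 2) = -2/3, Q = 2/(-2 + 5) = 2/3
Result: (-2/3)/(z + 5) + (2/3)/(z + 2)


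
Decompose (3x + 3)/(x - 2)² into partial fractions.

(3x + 3) = P(x - 2) + Q. At x = 2: Q = 3·2 + 3 = 9. Coeff of x: P = 3
Result: 3/(x - 2) + 9/(x - 2)²


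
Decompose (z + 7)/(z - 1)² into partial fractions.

(z + 7) = P(z - 1) + Q. At z = 1: Q = 1·1 + 7 = 8. Coeff of z: P = 1
Result: 1/(z - 1) + 8/(z - 1)²


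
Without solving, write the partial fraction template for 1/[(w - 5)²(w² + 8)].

Repeated linear + quadratic: α/(w - 5) + β/(w - 5)² + (γw + δ)/(w² + 8)


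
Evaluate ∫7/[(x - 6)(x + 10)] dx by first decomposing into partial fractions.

Decompose: 7/[(x - 6)(x + 10)] = (7/16)/(x - 6) - (7/16)/(x + 10). Integrate each term: (7/16) ln|(x - 6)| - (7/16) ln|(x + 10)| + C


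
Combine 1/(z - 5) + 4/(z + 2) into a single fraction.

Common denominator (z - 5)(z + 2). Numerator: 1(z + 2) + 4(z - 5) = (z + 2) + (4z - 20) = 5z - 18
Result: (5z - 18)/[(z - 5)(z + 2)]


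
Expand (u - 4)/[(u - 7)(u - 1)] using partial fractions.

At u=7: α = (1·7 - 4)/(7 - 1) = 1/2. At u=1: β = (1·1 - 4)/(1 - 7) = 1/2
Result: (1/2)/(u - 7) + (1/2)/(u - 1)


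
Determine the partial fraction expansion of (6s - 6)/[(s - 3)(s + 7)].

At s=3: A = (6·3 - 6)/(3 + 7) = 6/5. At s=-7: B = (6·(-7) - 6)/(-7 - 3) = 24/5
Result: (6/5)/(s - 3) + (24/5)/(s + 7)


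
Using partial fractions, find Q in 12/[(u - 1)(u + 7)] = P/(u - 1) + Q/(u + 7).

Cover-up at u = -7: Q = 12/(-7 - 1) = -12/8 = -3/2


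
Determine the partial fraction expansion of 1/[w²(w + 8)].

Cover-up at w=-8: C = 1/(-8 - 0)² = 1/64. Cover-up at w=0: B = 1/(0 + 8) = 1/8. Comparing w² coeff: A = -C = -1/64
Result: (-1/64)/w + (1/8)/w² + (1/64)/(w + 8)


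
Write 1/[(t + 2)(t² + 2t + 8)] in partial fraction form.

Cover-up at t = -2: α = 1/((-2)² + 2·(-2) + 8) = 1/8. Then β = -α = -1/8, γ = -α·(2 - 2) = 0
Result: (1/8)/(t + 2) - ((1/8)t)/(t² + 2t + 8)


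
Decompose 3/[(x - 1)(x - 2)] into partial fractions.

3/(x - 1)(x - 2) = P/(x - 1) + Q/(x - 2). P = 3/(1 - 2) = -3, Q = 3/(2 - 1) = 3
Result: -3/(x - 1) + 3/(x - 2)


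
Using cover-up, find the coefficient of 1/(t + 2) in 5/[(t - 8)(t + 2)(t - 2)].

Cover (t + 2), set t=-2: 5/[(-2 - 8)(-2 - 2)] = 1/8


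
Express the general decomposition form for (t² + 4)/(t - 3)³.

Repeated linear factor (power 3): α/(t - 3) + β/(t - 3)² + γ/(t - 3)³


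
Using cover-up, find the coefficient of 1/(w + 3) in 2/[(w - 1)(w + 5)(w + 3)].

Cover (w + 3), set w=-3: 2/[(-3 - 1)(-3 + 5)] = -1/4


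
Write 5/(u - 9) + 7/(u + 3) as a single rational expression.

Common denominator (u - 9)(u + 3). Numerator: 5(u + 3) + 7(u - 9) = (5u + 15) + (7u - 63) = 12u - 48
Result: (12u - 48)/[(u - 9)(u + 3)]


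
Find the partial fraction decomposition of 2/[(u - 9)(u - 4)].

2/(u - 9)(u - 4) = P/(u - 9) + Q/(u - 4). P = 2/(9 - 4) = 2/5, Q = 2/(4 - 9) = -2/5
Result: (2/5)/(u - 9) - (2/5)/(u - 4)


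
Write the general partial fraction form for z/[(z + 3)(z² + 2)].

Linear + irreducible quadratic: A/(z + 3) + (Bz + C)/(z² + 2)


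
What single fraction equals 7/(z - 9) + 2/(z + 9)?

Common denominator (z - 9)(z + 9). Numerator: 7(z + 9) + 2(z - 9) = (7z + 63) + (2z - 18) = 9z + 45
Result: (9z + 45)/[(z - 9)(z + 9)]


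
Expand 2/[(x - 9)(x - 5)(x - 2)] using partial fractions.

Using cover-up method: P = 1/14, Q = -1/6, R = 2/21
Result: (1/14)/(x - 9) - (1/6)/(x - 5) + (2/21)/(x - 2)


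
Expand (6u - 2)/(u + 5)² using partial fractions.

(6u - 2) = A(u + 5) + B. At u = -5: B = 6·(-5) - 2 = -32. Coeff of u: A = 6
Result: 6/(u + 5) - 32/(u + 5)²


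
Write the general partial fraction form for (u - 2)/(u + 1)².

Repeated linear factor: P/(u + 1) + Q/(u + 1)²


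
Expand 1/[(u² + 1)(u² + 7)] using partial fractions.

Coefficient matching gives P = R = 0, Q = 1/(7-1) = 1/6, S = -Q = -1/6
Result: (1/6)/(u² + 1) - (1/6)/(u² + 7)


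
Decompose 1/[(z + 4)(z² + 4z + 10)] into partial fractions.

Cover-up at z = -4: A = 1/((-4)² + 4·(-4) + 10) = 1/10. Then B = -A = -1/10, C = -A·(4 - 4) = 0
Result: (1/10)/(z + 4) - ((1/10)z)/(z² + 4z + 10)


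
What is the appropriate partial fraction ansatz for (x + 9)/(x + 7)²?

Repeated linear factor: A/(x + 7) + B/(x + 7)²


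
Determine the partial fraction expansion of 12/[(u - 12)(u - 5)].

12/(u - 12)(u - 5) = A/(u - 12) + B/(u - 5). A = 12/(12 - 5) = 12/7, B = 12/(5 - 12) = -12/7
Result: (12/7)/(u - 12) - (12/7)/(u - 5)


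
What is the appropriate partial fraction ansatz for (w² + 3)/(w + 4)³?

Repeated linear factor (power 3): A/(w + 4) + B/(w + 4)² + C/(w + 4)³


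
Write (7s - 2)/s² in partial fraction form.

(7s - 2) = As + B. At s = 0: B = 7·0 - 2 = -2. Coeff of s: A = 7
Result: 7/s - 2/s²


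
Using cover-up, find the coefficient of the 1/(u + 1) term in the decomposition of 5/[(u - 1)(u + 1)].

Cover (u + 1), set u=-1: 5/((u - 1) at u=-1) = 5/(-2) = -5/2


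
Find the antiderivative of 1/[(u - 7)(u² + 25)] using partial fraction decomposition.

Cover-up at u=7: A = 1/(7²+25) = 1/74. Coeff matching: B = -1/74, C = -7/74. Decomposition: (1/74)/(u - 7) - ((1/74)u + 7/74)/(u² + 25). Integrate: linear → ln, quadratic → (1/2)ln + arctan: (1/74) ln|(u - 7)| - (1/148) ln(u² + 25) - (7/370) arctan(u/5) + C


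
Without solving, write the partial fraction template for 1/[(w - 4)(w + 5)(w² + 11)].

Two linear + quadratic: A/(w - 4) + B/(w + 5) + (Cw + D)/(w² + 11)


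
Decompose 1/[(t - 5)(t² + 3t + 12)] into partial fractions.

Cover-up at t = 5: A = 1/(5² + 3·5 + 12) = 1/52. Then B = -A = -1/52, C = -A·(3 + 5) = -2/13
Result: (1/52)/(t - 5) - ((1/52)t + 2/13)/(t² + 3t + 12)


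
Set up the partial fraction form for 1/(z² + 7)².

Repeated quadratic factor: (αz + β)/(z² + 7) + (γz + δ)/(z² + 7)²


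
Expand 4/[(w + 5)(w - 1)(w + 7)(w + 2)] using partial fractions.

Using Heaviside cover-up: (1/9)/(w + 5) + (1/36)/(w - 1) - (1/20)/(w + 7) - (4/45)/(w + 2)


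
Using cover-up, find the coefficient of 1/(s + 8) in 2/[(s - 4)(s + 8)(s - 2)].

Cover (s + 8), set s=-8: 2/[(-8 - 4)(-8 - 2)] = 1/60


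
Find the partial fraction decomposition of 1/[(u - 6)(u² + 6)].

Cover-up at u = 6: A = 1/(6² + 6) = 1/42. Then B = -A = -1/42, C = -A·(0 + 6) = -1/7
Result: (1/42)/(u - 6) - ((1/42)u + 1/7)/(u² + 6)


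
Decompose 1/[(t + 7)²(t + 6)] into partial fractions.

Cover-up at t=-6: R = 1/(-6 + 7)² = 1. Cover-up at t=-7: Q = 1/(-7 + 6) = -1. Comparing t² coeff: P = -R = -1
Result: -1/(t + 7) - 1/(t + 7)² + 1/(t + 6)


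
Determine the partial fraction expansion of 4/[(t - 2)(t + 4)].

4/(t - 2)(t + 4) = P/(t - 2) + Q/(t + 4). P = 4/(2 + 4) = 2/3, Q = 4/(-4 - 2) = -2/3
Result: (2/3)/(t - 2) - (2/3)/(t + 4)


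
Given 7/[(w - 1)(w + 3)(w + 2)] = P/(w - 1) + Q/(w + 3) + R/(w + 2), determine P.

Cover-up at w = 1: P = 7/[(1 + 3)(1 + 2)] = 7/[(4)(3)] = 7/12


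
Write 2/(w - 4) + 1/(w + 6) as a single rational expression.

Common denominator (w - 4)(w + 6). Numerator: 2(w + 6) + 1(w - 4) = (2w + 12) + (w - 4) = 3w + 8
Result: (3w + 8)/[(w - 4)(w + 6)]


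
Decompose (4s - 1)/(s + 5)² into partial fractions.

(4s - 1) = P(s + 5) + Q. At s = -5: Q = 4·(-5) - 1 = -21. Coeff of s: P = 4
Result: 4/(s + 5) - 21/(s + 5)²


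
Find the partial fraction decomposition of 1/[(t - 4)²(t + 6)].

Cover-up at t=-6: γ = 1/(-6 - 4)² = 1/100. Cover-up at t=4: β = 1/(4 + 6) = 1/10. Comparing t² coeff: α = -γ = -1/100
Result: (-1/100)/(t - 4) + (1/10)/(t - 4)² + (1/100)/(t + 6)


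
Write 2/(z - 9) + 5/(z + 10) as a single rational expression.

Common denominator (z - 9)(z + 10). Numerator: 2(z + 10) + 5(z - 9) = (2z + 20) + (5z - 45) = 7z - 25
Result: (7z - 25)/[(z - 9)(z + 10)]


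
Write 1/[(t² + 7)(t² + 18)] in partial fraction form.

Coefficient matching gives A = C = 0, B = 1/(18-7) = 1/11, D = -B = -1/11
Result: (1/11)/(t² + 7) - (1/11)/(t² + 18)


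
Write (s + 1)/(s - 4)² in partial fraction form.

(s + 1) = α(s - 4) + β. At s = 4: β = 1·4 + 1 = 5. Coeff of s: α = 1
Result: 1/(s - 4) + 5/(s - 4)²


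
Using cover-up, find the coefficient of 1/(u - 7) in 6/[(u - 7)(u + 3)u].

Cover (u - 7), set u=7: 6/[(7 + 3)(7 - 0)] = 3/35


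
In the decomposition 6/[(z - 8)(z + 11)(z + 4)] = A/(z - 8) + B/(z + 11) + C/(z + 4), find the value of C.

Cover-up at z = -4: C = 6/[(-4 - 8)(-4 + 11)] = 6/[(-12)(7)] = -6/84 = -1/14


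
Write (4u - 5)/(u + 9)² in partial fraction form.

(4u - 5) = α(u + 9) + β. At u = -9: β = 4·(-9) - 5 = -41. Coeff of u: α = 4
Result: 4/(u + 9) - 41/(u + 9)²


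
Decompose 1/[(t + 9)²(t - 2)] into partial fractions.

Cover-up at t=2: γ = 1/(2 + 9)² = 1/121. Cover-up at t=-9: β = 1/(-9 - 2) = -1/11. Comparing t² coeff: α = -γ = -1/121
Result: (-1/121)/(t + 9) - (1/11)/(t + 9)² + (1/121)/(t - 2)


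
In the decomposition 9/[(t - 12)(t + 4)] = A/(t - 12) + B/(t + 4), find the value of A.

Cover-up at t = 12: A = 9/(12 + 4) = 9/16


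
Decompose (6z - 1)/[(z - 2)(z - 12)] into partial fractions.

At z=2: A = (6·2 - 1)/(2 - 12) = -11/10. At z=12: B = (6·12 - 1)/(12 - 2) = 71/10
Result: (-11/10)/(z - 2) + (71/10)/(z - 12)


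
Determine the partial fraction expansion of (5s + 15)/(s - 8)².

(5s + 15) = P(s - 8) + Q. At s = 8: Q = 5·8 + 15 = 55. Coeff of s: P = 5
Result: 5/(s - 8) + 55/(s - 8)²


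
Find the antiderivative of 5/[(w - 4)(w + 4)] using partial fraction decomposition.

Decompose: 5/[(w - 4)(w + 4)] = (5/8)/(w - 4) - (5/8)/(w + 4). Integrate each term: (5/8) ln|(w - 4)| - (5/8) ln|(w + 4)| + C


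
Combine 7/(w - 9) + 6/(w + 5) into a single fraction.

Common denominator (w - 9)(w + 5). Numerator: 7(w + 5) + 6(w - 9) = (7w + 35) + (6w - 54) = 13w - 19
Result: (13w - 19)/[(w - 9)(w + 5)]


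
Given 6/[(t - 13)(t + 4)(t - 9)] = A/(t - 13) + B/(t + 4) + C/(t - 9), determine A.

Cover-up at t = 13: A = 6/[(13 + 4)(13 - 9)] = 6/[(17)(4)] = 6/68 = 3/34


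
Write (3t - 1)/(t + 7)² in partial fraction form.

(3t - 1) = α(t + 7) + β. At t = -7: β = 3·(-7) - 1 = -22. Coeff of t: α = 3
Result: 3/(t + 7) - 22/(t + 7)²


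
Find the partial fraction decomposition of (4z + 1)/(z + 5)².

(4z + 1) = α(z + 5) + β. At z = -5: β = 4·(-5) + 1 = -19. Coeff of z: α = 4
Result: 4/(z + 5) - 19/(z + 5)²


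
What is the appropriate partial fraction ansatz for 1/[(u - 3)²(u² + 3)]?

Repeated linear + quadratic: P/(u - 3) + Q/(u - 3)² + (Ru + S)/(u² + 3)


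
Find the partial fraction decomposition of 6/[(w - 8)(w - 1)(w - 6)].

Using cover-up method: P = 3/7, Q = 6/35, R = -3/5
Result: (3/7)/(w - 8) + (6/35)/(w - 1) - (3/5)/(w - 6)


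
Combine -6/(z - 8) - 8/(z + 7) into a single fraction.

Common denominator (z - 8)(z + 7). Numerator: -6(z + 7) - 8(z - 8) = (-6z - 42) - (8z - 64) = -14z + 22
Result: (-14z + 22)/[(z - 8)(z + 7)]


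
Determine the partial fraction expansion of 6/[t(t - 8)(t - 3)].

Using cover-up method: α = 1/4, β = 3/20, γ = -2/5
Result: (1/4)/t + (3/20)/(t - 8) - (2/5)/(t - 3)


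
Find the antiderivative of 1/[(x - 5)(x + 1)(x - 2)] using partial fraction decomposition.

Cover-up: α = 1/18, β = 1/18, γ = -1/9. Decomposition: (1/18)/(x - 5) + (1/18)/(x + 1) - (1/9)/(x - 2). Integrate each term: (1/18) ln|(x - 5)| + (1/18) ln|(x + 1)| - (1/9) ln|(x - 2)| + C


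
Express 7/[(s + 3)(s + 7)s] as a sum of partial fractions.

Using cover-up method: P = -7/12, Q = 1/4, R = 1/3
Result: (-7/12)/(s + 3) + (1/4)/(s + 7) + (1/3)/s


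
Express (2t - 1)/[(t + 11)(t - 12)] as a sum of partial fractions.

At t=-11: A = (2·(-11) - 1)/(-11 - 12) = 1. At t=12: B = (2·12 - 1)/(12 + 11) = 1
Result: 1/(t + 11) + 1/(t - 12)


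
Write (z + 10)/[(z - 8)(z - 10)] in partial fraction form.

At z=8: α = (1·8 + 10)/(8 - 10) = -9. At z=10: β = (1·10 + 10)/(10 - 8) = 10
Result: -9/(z - 8) + 10/(z - 10)


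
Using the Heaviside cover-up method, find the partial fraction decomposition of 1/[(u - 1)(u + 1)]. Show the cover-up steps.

Cover (u - 1): set u=1, get A = 1/(1 + 1) = 1/2. Cover (u + 1): set u=-1, get B = 1/(-1 - 1) = -1/2.
Result: (1/2)/(u - 1) - (1/2)/(u + 1)


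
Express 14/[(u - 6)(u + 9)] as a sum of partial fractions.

14/(u - 6)(u + 9) = A/(u - 6) + B/(u + 9). A = 14/(6 + 9) = 14/15, B = 14/(-9 - 6) = -14/15
Result: (14/15)/(u - 6) - (14/15)/(u + 9)


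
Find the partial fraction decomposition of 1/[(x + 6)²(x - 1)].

Cover-up at x=1: γ = 1/(1 + 6)² = 1/49. Cover-up at x=-6: β = 1/(-6 - 1) = -1/7. Comparing x² coeff: α = -γ = -1/49
Result: (-1/49)/(x + 6) - (1/7)/(x + 6)² + (1/49)/(x - 1)


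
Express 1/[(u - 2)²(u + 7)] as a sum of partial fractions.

Cover-up at u=-7: γ = 1/(-7 - 2)² = 1/81. Cover-up at u=2: β = 1/(2 + 7) = 1/9. Comparing u² coeff: α = -γ = -1/81
Result: (-1/81)/(u - 2) + (1/9)/(u - 2)² + (1/81)/(u + 7)


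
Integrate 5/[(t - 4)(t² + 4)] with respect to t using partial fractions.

Cover-up at t=4: P = 5/(4²+4) = 1/4. Coeff matching: Q = -1/4, R = -1. Decomposition: (1/4)/(t - 4) - ((1/4)t + 1)/(t² + 4). Integrate: linear → ln, quadratic → (1/2)ln + arctan: (1/4) ln|(t - 4)| - (1/8) ln(t² + 4) - (1/2) arctan(t/2) + C


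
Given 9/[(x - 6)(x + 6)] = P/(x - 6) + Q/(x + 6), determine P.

Cover-up at x = 6: P = 9/(6 + 6) = 9/12 = 3/4


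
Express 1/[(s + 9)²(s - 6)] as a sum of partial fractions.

Cover-up at s=6: R = 1/(6 + 9)² = 1/225. Cover-up at s=-9: Q = 1/(-9 - 6) = -1/15. Comparing s² coeff: P = -R = -1/225
Result: (-1/225)/(s + 9) - (1/15)/(s + 9)² + (1/225)/(s - 6)


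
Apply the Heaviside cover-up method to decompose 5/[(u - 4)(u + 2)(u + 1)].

Cover (u - 4), u=4: α = 5/[(4 + 2)(4 + 1)] = 1/6. Cover (u + 2), u=-2: β = 5/[(-2 - 4)(-2 + 1)] = 5/6. Cover (u + 1), u=-1: γ = 5/[(-1 - 4)(-1 + 2)] = -1.
Result: (1/6)/(u - 4) + (5/6)/(u + 2) - 1/(u + 1)


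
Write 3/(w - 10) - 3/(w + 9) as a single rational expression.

Common denominator (w - 10)(w + 9). Numerator: 3(w + 9) - 3(w - 10) = (3w + 27) - (3w - 30) = 57
Result: (57)/[(w - 10)(w + 9)]


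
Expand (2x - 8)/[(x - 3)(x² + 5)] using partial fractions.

At x=3: P = (2·3 - 8)/(3² + 5) = -1/7. Q = -P = 1/7, R = 2 - 3·P = 17/7
Result: (-1/7)/(x - 3) + ((1/7)x + 17/7)/(x² + 5)


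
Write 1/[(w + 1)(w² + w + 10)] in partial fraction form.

Cover-up at w = -1: α = 1/((-1)² + 1·(-1) + 10) = 1/10. Then β = -α = -1/10, γ = -α·(1 - 1) = 0
Result: (1/10)/(w + 1) - ((1/10)w)/(w² + w + 10)


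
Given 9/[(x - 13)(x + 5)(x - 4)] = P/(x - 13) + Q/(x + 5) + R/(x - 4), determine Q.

Cover-up at x = -5: Q = 9/[(-5 - 13)(-5 - 4)] = 9/[(-18)(-9)] = 9/162 = 1/18


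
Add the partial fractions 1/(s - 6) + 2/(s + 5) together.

Common denominator (s - 6)(s + 5). Numerator: 1(s + 5) + 2(s - 6) = (s + 5) + (2s - 12) = 3s - 7
Result: (3s - 7)/[(s - 6)(s + 5)]


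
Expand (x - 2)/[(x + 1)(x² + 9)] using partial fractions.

At x=-1: A = (1·(-1) - 2)/((-1)² + 9) = -3/10. B = -A = 3/10, C = 1 - (-1)·A = 7/10
Result: (-3/10)/(x + 1) + ((3/10)x + 7/10)/(x² + 9)


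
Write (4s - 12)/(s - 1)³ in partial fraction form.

(4s - 12) = A(s - 1)² + B(s - 1) + C. At s = 1: C = 4·1 - 12 = -8. Coefficients: A = 0, B = 4
Result: 4/(s - 1)² - 8/(s - 1)³


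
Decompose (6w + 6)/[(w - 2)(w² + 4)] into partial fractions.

At w=2: α = (6·2 + 6)/(2² + 4) = 9/4. β = -α = -9/4, γ = 6 - 2·α = 3/2
Result: (9/4)/(w - 2) - ((9/4)w - 3/2)/(w² + 4)


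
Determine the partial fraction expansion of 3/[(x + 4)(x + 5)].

3/(x + 4)(x + 5) = A/(x + 4) + B/(x + 5). A = 3/(-4 + 5) = 3, B = 3/(-5 + 4) = -3
Result: 3/(x + 4) - 3/(x + 5)


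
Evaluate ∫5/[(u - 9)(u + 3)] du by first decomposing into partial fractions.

Decompose: 5/[(u - 9)(u + 3)] = (5/12)/(u - 9) - (5/12)/(u + 3). Integrate each term: (5/12) ln|(u - 9)| - (5/12) ln|(u + 3)| + C


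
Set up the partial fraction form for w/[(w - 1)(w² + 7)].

Linear + irreducible quadratic: P/(w - 1) + (Qw + R)/(w² + 7)


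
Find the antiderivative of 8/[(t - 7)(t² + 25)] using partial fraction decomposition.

Cover-up at t=7: P = 8/(7²+25) = 4/37. Coeff matching: Q = -4/37, R = -28/37. Decomposition: (4/37)/(t - 7) - ((4/37)t + 28/37)/(t² + 25). Integrate: linear → ln, quadratic → (1/2)ln + arctan: (4/37) ln|(t - 7)| - (2/37) ln(t² + 25) - (28/185) arctan(t/5) + C


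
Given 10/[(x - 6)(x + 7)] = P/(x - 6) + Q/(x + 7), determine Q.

Cover-up at x = -7: Q = 10/(-7 - 6) = -10/13


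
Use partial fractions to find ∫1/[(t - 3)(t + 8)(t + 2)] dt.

Cover-up: α = 1/55, β = 1/66, γ = -1/30. Decomposition: (1/55)/(t - 3) + (1/66)/(t + 8) - (1/30)/(t + 2). Integrate each term: (1/55) ln|(t - 3)| + (1/66) ln|(t + 8)| - (1/30) ln|(t + 2)| + C


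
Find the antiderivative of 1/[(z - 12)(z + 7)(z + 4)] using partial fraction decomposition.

Cover-up: P = 1/304, Q = 1/57, R = -1/48. Decomposition: (1/304)/(z - 12) + (1/57)/(z + 7) - (1/48)/(z + 4). Integrate each term: (1/304) ln|(z - 12)| + (1/57) ln|(z + 7)| - (1/48) ln|(z + 4)| + C


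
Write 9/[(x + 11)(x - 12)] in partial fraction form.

9/(x + 11)(x - 12) = A/(x + 11) + B/(x - 12). A = 9/(-11 - 12) = -9/23, B = 9/(12 + 11) = 9/23
Result: (-9/23)/(x + 11) + (9/23)/(x - 12)


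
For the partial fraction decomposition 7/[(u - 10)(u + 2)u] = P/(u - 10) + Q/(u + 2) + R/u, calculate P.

Cover-up at u = 10: P = 7/[(10 + 2)(10 - 0)] = 7/[(12)(10)] = 7/120


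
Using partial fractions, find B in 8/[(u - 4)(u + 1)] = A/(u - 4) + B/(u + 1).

Cover-up at u = -1: B = 8/(-1 - 4) = -8/5


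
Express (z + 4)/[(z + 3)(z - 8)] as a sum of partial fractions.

At z=-3: P = (1·(-3) + 4)/(-3 - 8) = -1/11. At z=8: Q = (1·8 + 4)/(8 + 3) = 12/11
Result: (-1/11)/(z + 3) + (12/11)/(z - 8)


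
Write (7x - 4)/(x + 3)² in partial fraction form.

(7x - 4) = P(x + 3) + Q. At x = -3: Q = 7·(-3) - 4 = -25. Coeff of x: P = 7
Result: 7/(x + 3) - 25/(x + 3)²


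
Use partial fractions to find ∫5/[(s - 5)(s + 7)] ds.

Decompose: 5/[(s - 5)(s + 7)] = (5/12)/(s - 5) - (5/12)/(s + 7). Integrate each term: (5/12) ln|(s - 5)| - (5/12) ln|(s + 7)| + C


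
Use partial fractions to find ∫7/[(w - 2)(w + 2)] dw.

Decompose: 7/[(w - 2)(w + 2)] = (7/4)/(w - 2) - (7/4)/(w + 2). Integrate each term: (7/4) ln|(w - 2)| - (7/4) ln|(w + 2)| + C


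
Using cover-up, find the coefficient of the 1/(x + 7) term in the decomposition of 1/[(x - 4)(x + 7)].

Cover (x + 7), set x=-7: 1/((x - 4) at x=-7) = 1/(-11) = -1/11


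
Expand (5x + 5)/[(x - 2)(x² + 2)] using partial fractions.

At x=2: P = (5·2 + 5)/(2² + 2) = 5/2. Q = -P = -5/2, R = 5 - 2·P = 0
Result: (5/2)/(x - 2) - ((5/2)x)/(x² + 2)


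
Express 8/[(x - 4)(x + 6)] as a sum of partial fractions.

8/(x - 4)(x + 6) = α/(x - 4) + β/(x + 6). α = 8/(4 + 6) = 4/5, β = 8/(-6 - 4) = -4/5
Result: (4/5)/(x - 4) - (4/5)/(x + 6)


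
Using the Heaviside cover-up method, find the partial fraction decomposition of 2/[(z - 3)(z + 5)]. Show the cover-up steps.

Cover (z - 3): set z=3, get α = 2/(3 + 5) = 1/4. Cover (z + 5): set z=-5, get β = 2/(-5 - 3) = -1/4.
Result: (1/4)/(z - 3) - (1/4)/(z + 5)


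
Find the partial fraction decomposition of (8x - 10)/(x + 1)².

(8x - 10) = α(x + 1) + β. At x = -1: β = 8·(-1) - 10 = -18. Coeff of x: α = 8
Result: 8/(x + 1) - 18/(x + 1)²


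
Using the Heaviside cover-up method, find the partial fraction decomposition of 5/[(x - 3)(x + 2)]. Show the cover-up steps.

Cover (x - 3): set x=3, get A = 5/(3 + 2) = 1. Cover (x + 2): set x=-2, get B = 5/(-2 - 3) = -1.
Result: 1/(x - 3) - 1/(x + 2)


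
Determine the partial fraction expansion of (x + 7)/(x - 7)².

(x + 7) = P(x - 7) + Q. At x = 7: Q = 1·7 + 7 = 14. Coeff of x: P = 1
Result: 1/(x - 7) + 14/(x - 7)²


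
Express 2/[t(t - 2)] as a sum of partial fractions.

2/t(t - 2) = P/t + Q/(t - 2). P = 2/(0 - 2) = -1, Q = 2/(2 - 0) = 1
Result: -1/t + 1/(t - 2)


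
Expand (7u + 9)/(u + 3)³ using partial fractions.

(7u + 9) = P(u + 3)² + Q(u + 3) + R. At u = -3: R = 7·(-3) + 9 = -12. Coefficients: P = 0, Q = 7
Result: 7/(u + 3)² - 12/(u + 3)³


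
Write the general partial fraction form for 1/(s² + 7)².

Repeated quadratic factor: (As + B)/(s² + 7) + (Cs + D)/(s² + 7)²
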